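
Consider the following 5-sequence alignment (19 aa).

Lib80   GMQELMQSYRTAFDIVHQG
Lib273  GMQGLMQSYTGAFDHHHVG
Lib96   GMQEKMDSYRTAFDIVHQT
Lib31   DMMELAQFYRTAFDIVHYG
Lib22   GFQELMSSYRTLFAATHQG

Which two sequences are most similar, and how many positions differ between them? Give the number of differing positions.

Pairwise Hamming distances:
  Lib80 vs Lib273: 6
  Lib80 vs Lib96: 3
  Lib80 vs Lib31: 5
  Lib80 vs Lib22: 6
  Lib273 vs Lib96: 9
  Lib273 vs Lib31: 10
  Lib273 vs Lib22: 10
  Lib96 vs Lib31: 8
  Lib96 vs Lib22: 8
  Lib31 vs Lib22: 11
The smallest is 3, between Lib80 and Lib96.

3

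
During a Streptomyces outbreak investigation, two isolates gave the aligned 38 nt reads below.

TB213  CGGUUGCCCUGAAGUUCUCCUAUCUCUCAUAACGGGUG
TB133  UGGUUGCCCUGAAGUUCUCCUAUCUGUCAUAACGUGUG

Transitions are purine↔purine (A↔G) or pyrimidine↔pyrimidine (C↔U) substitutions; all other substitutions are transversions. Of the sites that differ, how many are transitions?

The sequences differ at positions 1 (C/U, transition), 26 (C/G, transversion), 35 (G/U, transversion).
Of the 3 differences, 1 transition and 2 transversions, so the answer is 1.

1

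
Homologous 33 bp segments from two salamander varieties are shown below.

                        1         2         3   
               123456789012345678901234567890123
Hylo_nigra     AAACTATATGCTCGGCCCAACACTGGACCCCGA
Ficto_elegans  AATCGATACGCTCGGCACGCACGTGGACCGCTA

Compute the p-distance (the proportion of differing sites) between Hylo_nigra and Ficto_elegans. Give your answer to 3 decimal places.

Mismatches occur at site 3 (A→T), site 5 (T→G), site 9 (T→C), site 17 (C→A), site 19 (A→G), site 20 (A→C), site 21 (C→A), site 22 (A→C), site 23 (C→G), site 30 (C→G), site 32 (G→T).
There are 11 differences over 33 sites, so p = 11/33 = 0.333.

0.333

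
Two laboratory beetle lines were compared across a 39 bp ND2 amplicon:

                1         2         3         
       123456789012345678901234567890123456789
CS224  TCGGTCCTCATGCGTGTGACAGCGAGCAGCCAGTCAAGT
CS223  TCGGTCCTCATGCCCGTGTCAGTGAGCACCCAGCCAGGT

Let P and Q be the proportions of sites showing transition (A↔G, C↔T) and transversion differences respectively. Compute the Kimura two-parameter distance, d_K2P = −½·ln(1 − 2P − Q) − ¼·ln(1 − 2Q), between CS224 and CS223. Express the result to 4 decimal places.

The sequences differ at positions 14 (G/C, transversion), 15 (T/C, transition), 19 (A/T, transversion), 23 (C/T, transition), 29 (G/C, transversion), 34 (T/C, transition), 37 (A/G, transition).
Of the 7 differences, 4 transitions and 3 transversions over 39 sites: P = 4/39 = 0.102564, Q = 3/39 = 0.076923.
d = −0.5·ln(0.717949) − 0.25·ln(0.846154) = −0.5·(-0.331357) − 0.25·(-0.167054) = 0.2074.

0.2074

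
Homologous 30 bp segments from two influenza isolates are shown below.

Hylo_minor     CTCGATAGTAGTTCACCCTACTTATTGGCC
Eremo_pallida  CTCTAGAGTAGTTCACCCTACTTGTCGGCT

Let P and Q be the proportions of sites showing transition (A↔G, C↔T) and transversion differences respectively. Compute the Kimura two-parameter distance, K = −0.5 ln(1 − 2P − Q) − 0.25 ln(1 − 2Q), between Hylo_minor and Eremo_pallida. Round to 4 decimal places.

0.1909

Differing sites — 4:G/T (Tv); 6:T/G (Tv); 24:A/G (Ti); 26:T/C (Ti); 30:C/T (Ti).
Of the 5 differences, 3 transitions and 2 transversions over 30 sites: P = 3/30 = 0.100000, Q = 2/30 = 0.066667.
d = −0.5·ln(0.733333) − 0.25·ln(0.866666) = −0.5·(-0.310155) − 0.25·(-0.143102) = 0.1909.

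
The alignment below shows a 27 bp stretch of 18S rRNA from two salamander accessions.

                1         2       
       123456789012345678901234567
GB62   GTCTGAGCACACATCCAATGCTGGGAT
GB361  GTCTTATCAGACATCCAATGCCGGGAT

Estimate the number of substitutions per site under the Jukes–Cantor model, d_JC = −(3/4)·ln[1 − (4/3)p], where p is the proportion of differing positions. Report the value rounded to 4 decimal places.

Mismatches occur at site 5 (G/T), site 7 (G/T), site 10 (C/G), site 22 (T/C).
p = 4/27 = 0.148148.
d = −0.75 · ln(1 − (4/3)·0.148148) = −0.75 · ln(0.802469) = −0.75 · (-0.220062) = 0.1650.

0.1650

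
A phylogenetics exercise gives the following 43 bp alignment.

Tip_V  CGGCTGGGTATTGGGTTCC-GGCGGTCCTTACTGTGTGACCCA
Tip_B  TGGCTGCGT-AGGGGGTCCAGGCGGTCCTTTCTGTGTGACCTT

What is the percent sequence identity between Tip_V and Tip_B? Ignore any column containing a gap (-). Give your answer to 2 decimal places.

80.49%

Excluding the 2 gap columns leaves 41 comparable sites.
Differing sites — 1:C/T; 7:G/C; 11:T/A; 12:T/G; 16:T/G; 31:A/T; 42:C/T; 43:A/T.
33 of the 41 comparable sites match, so the percent identity is 33/41 × 100 = 80.49%.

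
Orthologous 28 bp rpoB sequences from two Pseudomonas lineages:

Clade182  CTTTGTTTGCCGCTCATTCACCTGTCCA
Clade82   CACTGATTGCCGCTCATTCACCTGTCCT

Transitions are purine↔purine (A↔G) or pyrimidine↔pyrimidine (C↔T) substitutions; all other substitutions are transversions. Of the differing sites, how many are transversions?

Differing sites — 2:T/A (Tv); 3:T/C (Ti); 6:T/A (Tv); 28:A/T (Tv).
Of the 4 differences, 1 transition and 3 transversions, so the answer is 3.

3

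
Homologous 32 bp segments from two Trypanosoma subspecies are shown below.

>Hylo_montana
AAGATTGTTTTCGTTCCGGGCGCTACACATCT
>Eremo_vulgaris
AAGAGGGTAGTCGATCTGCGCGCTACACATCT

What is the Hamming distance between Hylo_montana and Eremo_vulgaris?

Mismatches occur at site 5 (T→G), site 6 (T→G), site 9 (T→A), site 10 (T→G), site 14 (T→A), site 17 (C→T), site 19 (G→C).
That gives 7 mismatches out of 32 aligned sites, so the Hamming distance is 7.

7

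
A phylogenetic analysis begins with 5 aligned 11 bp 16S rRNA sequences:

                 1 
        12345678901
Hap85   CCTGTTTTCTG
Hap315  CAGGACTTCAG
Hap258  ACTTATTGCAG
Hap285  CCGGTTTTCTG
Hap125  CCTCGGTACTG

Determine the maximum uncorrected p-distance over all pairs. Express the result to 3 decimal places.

0.636

Pairwise Hamming distances:
  Hap85 vs Hap315: 5
  Hap85 vs Hap258: 5
  Hap85 vs Hap285: 1
  Hap85 vs Hap125: 4
  Hap315 vs Hap258: 6
  Hap315 vs Hap285: 4
  Hap315 vs Hap125: 7
  Hap258 vs Hap285: 6
  Hap258 vs Hap125: 6
  Hap285 vs Hap125: 5
The largest is 7 mismatches, between Hap315 and Hap125; p = 7/11 = 0.636.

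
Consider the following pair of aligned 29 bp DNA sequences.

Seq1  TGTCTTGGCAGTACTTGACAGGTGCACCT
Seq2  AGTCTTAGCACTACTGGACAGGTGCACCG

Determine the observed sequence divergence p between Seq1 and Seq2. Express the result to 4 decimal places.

0.1724

Mismatches occur at site 1 (T↔A), site 7 (G↔A), site 11 (G↔C), site 16 (T↔G), site 29 (T↔G).
There are 5 differences over 29 sites, so p = 5/29 = 0.1724.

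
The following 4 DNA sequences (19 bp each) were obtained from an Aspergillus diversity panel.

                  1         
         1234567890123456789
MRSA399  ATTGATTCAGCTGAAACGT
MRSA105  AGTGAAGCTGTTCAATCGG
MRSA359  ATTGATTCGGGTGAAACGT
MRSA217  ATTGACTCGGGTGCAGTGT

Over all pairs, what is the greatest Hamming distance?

10

Pairwise Hamming distances:
  MRSA399 vs MRSA105: 8
  MRSA399 vs MRSA359: 2
  MRSA399 vs MRSA217: 6
  MRSA105 vs MRSA359: 8
  MRSA105 vs MRSA217: 10
  MRSA359 vs MRSA217: 4
The largest is 10, between MRSA105 and MRSA217.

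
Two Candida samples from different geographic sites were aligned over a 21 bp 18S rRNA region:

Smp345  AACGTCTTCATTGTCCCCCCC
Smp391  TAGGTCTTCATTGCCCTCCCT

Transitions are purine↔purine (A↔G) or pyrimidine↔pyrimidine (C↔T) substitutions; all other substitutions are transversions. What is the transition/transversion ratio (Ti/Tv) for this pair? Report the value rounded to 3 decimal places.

1.500

Differing sites — 1:A/T (Tv); 3:C/G (Tv); 14:T/C (Ti); 17:C/T (Ti); 21:C/T (Ti).
Of the 5 differences, 3 transitions and 2 transversions, so Ti/Tv = 3/2 = 1.500.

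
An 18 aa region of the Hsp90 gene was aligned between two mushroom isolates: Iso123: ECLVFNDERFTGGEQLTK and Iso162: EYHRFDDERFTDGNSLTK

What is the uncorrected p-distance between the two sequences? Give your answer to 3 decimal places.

Mismatches occur at site 2 (C/Y), site 3 (L/H), site 4 (V/R), site 6 (N/D), site 12 (G/D), site 14 (E/N), site 15 (Q/S).
There are 7 differences over 18 sites, so p = 7/18 = 0.389.

0.389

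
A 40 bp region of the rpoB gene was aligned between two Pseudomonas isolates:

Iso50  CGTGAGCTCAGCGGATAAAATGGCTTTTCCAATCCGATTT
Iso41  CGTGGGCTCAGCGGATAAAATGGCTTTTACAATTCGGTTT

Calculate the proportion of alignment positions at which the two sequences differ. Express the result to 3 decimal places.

The sequences differ at positions 5 (A/G), 29 (C/A), 34 (C/T), 37 (A/G).
There are 4 differences over 40 sites, so p = 4/40 = 0.100.

0.100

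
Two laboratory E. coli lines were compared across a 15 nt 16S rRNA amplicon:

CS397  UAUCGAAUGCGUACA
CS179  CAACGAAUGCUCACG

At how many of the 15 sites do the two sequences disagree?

5

The sequences differ at positions 1 (U/C), 3 (U/A), 11 (G/U), 12 (U/C), 15 (A/G).
That gives 5 mismatches out of 15 aligned sites, so the Hamming distance is 5.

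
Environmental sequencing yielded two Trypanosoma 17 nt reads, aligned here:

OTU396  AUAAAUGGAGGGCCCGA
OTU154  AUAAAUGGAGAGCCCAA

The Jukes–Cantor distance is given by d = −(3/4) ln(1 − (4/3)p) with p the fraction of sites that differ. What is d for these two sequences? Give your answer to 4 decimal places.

0.1280

Differing sites — 11:G/A; 16:G/A.
p = 2/17 = 0.117647.
d = −0.75 · ln(1 − (4/3)·0.117647) = −0.75 · ln(0.843137) = −0.75 · (-0.170626) = 0.1280.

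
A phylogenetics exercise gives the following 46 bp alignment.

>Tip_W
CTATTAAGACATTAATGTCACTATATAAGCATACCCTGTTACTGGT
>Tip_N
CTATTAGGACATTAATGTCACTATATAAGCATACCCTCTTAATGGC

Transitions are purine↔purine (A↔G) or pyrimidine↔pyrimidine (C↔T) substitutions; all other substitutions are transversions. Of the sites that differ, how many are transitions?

2

Differing sites — 7:A/G (Ti); 38:G/C (Tv); 42:C/A (Tv); 46:T/C (Ti).
Of the 4 differences, 2 transitions and 2 transversions, so the answer is 2.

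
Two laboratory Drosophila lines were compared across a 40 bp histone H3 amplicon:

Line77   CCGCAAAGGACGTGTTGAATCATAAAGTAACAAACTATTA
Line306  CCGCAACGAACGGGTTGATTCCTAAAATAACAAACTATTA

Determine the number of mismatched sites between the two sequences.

Mismatches occur at site 7 (A/C), site 9 (G/A), site 13 (T/G), site 19 (A/T), site 22 (A/C), site 27 (G/A).
That gives 6 mismatches out of 40 aligned sites, so the Hamming distance is 6.

6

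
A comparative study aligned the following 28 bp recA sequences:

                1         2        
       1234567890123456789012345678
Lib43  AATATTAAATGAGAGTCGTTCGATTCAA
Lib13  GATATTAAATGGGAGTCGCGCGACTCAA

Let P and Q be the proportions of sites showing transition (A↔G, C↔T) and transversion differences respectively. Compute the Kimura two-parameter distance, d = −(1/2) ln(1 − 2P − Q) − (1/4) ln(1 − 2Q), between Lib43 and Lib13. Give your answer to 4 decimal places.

0.2124

Differing sites — 1:A/G (Ti); 12:A/G (Ti); 19:T/C (Ti); 20:T/G (Tv); 24:T/C (Ti).
Of the 5 differences, 4 transitions and 1 transversion over 28 sites: P = 4/28 = 0.142857, Q = 1/28 = 0.035714.
d = −0.5·ln(0.678572) − 0.25·ln(0.928572) = −0.5·(-0.387765) − 0.25·(-0.074107) = 0.2124.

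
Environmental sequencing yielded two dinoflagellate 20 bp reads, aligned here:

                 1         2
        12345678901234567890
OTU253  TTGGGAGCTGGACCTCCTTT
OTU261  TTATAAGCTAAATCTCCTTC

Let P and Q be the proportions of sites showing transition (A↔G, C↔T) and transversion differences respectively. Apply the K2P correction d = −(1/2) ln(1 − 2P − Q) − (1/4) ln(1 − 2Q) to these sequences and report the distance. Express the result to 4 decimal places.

Mismatches occur at site 3 (G↔A, transition), site 4 (G↔T, transversion), site 5 (G↔A, transition), site 10 (G↔A, transition), site 11 (G↔A, transition), site 13 (C↔T, transition), site 20 (T↔C, transition).
Of the 7 differences, 6 transitions and 1 transversion over 20 sites: P = 6/20 = 0.300000, Q = 1/20 = 0.050000.
d = −0.5·ln(0.350000) − 0.25·ln(0.900000) = −0.5·(-1.049822) − 0.25·(-0.105361) = 0.5513.

0.5513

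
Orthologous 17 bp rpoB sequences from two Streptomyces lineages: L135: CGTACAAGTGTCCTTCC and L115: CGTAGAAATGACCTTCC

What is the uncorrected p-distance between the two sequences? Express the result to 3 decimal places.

Mismatches occur at site 5 (C→G), site 8 (G→A), site 11 (T→A).
There are 3 differences over 17 sites, so p = 3/17 = 0.176.

0.176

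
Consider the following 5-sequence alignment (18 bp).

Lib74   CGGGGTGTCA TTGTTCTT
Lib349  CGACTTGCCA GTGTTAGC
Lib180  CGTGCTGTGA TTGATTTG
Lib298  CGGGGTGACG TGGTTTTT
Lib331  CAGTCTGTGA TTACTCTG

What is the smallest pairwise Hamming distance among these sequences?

4

Pairwise Hamming distances:
  Lib74 vs Lib349: 8
  Lib74 vs Lib180: 6
  Lib74 vs Lib298: 4
  Lib74 vs Lib331: 7
  Lib349 vs Lib180: 10
  Lib349 vs Lib298: 10
  Lib349 vs Lib331: 12
  Lib180 vs Lib298: 8
  Lib180 vs Lib331: 6
  Lib298 vs Lib331: 11
The smallest is 4, between Lib74 and Lib298.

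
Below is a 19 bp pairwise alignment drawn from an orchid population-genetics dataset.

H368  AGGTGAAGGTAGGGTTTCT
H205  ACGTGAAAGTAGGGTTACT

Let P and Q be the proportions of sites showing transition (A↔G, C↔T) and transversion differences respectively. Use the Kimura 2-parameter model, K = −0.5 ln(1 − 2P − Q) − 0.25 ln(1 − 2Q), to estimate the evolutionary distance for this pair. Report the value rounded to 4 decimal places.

Differing sites — 2:G/C (Tv); 8:G/A (Ti); 17:T/A (Tv).
Of the 3 differences, 1 transition and 2 transversions over 19 sites: P = 1/19 = 0.052632, Q = 2/19 = 0.105263.
d = −0.5·ln(0.789473) − 0.25·ln(0.789474) = −0.5·(-0.236390) − 0.25·(-0.236388) = 0.1773.

0.1773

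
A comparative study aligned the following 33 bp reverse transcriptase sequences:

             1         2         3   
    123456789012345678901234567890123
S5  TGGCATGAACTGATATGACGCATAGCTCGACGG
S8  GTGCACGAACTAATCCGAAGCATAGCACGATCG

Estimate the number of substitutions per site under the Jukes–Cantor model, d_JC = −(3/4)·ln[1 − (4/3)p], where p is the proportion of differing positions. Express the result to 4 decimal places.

The sequences differ at positions 1 (T/G), 2 (G/T), 6 (T/C), 12 (G/A), 15 (A/C), 16 (T/C), 19 (C/A), 27 (T/A), 31 (C/T), 32 (G/C).
p = 10/33 = 0.303030.
d = −0.75 · ln(1 − (4/3)·0.303030) = −0.75 · ln(0.595960) = −0.75 · (-0.517582) = 0.3882.

0.3882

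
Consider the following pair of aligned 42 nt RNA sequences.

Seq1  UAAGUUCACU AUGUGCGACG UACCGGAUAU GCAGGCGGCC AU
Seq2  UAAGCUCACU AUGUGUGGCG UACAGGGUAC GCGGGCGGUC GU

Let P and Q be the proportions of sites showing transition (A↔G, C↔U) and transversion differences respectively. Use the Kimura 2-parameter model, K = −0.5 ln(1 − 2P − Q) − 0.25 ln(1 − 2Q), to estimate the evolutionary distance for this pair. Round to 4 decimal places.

The sequences differ at positions 5 (U/C, transition), 16 (C/U, transition), 18 (A/G, transition), 24 (C/A, transversion), 27 (A/G, transition), 30 (U/C, transition), 33 (A/G, transition), 39 (C/U, transition), 41 (A/G, transition).
Of the 9 differences, 8 transitions and 1 transversion over 42 sites: P = 8/42 = 0.190476, Q = 1/42 = 0.023810.
d = −0.5·ln(0.595238) − 0.25·ln(0.952380) = −0.5·(-0.518794) − 0.25·(-0.048791) = 0.2716.

0.2716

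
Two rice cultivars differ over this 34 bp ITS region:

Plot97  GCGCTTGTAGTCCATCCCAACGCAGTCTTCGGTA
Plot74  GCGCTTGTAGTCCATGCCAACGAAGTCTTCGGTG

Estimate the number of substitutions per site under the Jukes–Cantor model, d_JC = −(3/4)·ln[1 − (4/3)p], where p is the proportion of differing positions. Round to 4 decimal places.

The sequences differ at positions 16 (C/G), 23 (C/A), 34 (A/G).
p = 3/34 = 0.088235.
d = −0.75 · ln(1 − (4/3)·0.088235) = −0.75 · ln(0.882353) = −0.75 · (-0.125163) = 0.0939.

0.0939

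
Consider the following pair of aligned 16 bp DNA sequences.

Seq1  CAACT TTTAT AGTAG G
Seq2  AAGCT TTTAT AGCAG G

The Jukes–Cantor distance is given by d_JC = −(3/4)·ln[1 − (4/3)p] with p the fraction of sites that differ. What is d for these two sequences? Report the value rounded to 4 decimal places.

0.2158

The sequences differ at positions 1 (C/A), 3 (A/G), 13 (T/C).
p = 3/16 = 0.187500.
d = −0.75 · ln(1 − (4/3)·0.187500) = −0.75 · ln(0.750000) = −0.75 · (-0.287682) = 0.2158.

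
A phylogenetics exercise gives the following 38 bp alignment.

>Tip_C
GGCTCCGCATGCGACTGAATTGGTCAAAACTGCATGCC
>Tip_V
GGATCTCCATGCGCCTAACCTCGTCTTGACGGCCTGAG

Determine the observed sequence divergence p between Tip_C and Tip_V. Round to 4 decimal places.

Mismatches occur at site 3 (C/A), site 6 (C/T), site 7 (G/C), site 14 (A/C), site 17 (G/A), site 19 (A/C), site 20 (T/C), site 22 (G/C), site 26 (A/T), site 27 (A/T), site 28 (A/G), site 31 (T/G), site 34 (A/C), site 37 (C/A), site 38 (C/G).
There are 15 differences over 38 sites, so p = 15/38 = 0.3947.

0.3947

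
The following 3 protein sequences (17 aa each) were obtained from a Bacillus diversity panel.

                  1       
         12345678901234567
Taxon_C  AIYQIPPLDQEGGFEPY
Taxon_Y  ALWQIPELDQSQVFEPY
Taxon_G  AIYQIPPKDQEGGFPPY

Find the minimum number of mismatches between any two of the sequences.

Pairwise Hamming distances:
  Taxon_C vs Taxon_Y: 6
  Taxon_C vs Taxon_G: 2
  Taxon_Y vs Taxon_G: 8
The smallest is 2, between Taxon_C and Taxon_G.

2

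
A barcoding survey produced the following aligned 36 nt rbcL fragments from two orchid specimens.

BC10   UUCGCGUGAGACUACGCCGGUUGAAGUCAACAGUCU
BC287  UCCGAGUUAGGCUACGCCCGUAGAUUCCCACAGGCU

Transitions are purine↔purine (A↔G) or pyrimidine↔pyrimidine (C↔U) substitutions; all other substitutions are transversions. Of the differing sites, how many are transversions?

The sequences differ at positions 2 (U/C, transition), 5 (C/A, transversion), 8 (G/U, transversion), 11 (A/G, transition), 19 (G/C, transversion), 22 (U/A, transversion), 25 (A/U, transversion), 26 (G/U, transversion), 27 (U/C, transition), 29 (A/C, transversion), 34 (U/G, transversion).
Of the 11 differences, 3 transitions and 8 transversions, so the answer is 8.

8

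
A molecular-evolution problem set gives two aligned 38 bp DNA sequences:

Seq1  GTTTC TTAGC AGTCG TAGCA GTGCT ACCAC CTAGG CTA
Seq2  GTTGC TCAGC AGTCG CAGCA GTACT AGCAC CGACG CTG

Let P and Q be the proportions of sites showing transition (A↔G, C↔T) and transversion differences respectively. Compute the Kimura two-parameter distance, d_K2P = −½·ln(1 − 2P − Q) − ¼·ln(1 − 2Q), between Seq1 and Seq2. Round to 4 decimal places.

The sequences differ at positions 4 (T/G, transversion), 7 (T/C, transition), 16 (T/C, transition), 23 (G/A, transition), 27 (C/G, transversion), 32 (T/G, transversion), 34 (G/C, transversion), 38 (A/G, transition).
Of the 8 differences, 4 transitions and 4 transversions over 38 sites: P = 4/38 = 0.105263, Q = 4/38 = 0.105263.
d = −0.5·ln(0.684211) − 0.25·ln(0.789474) = −0.5·(-0.379489) − 0.25·(-0.236388) = 0.2488.

0.2488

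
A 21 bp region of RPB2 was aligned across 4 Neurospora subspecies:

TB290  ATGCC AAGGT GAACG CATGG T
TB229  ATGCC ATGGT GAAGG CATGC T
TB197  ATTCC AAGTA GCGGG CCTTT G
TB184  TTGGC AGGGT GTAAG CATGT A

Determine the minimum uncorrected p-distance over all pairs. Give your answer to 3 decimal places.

0.143

Pairwise Hamming distances:
  TB290 vs TB229: 3
  TB290 vs TB197: 10
  TB290 vs TB184: 7
  TB229 vs TB197: 10
  TB229 vs TB184: 7
  TB197 vs TB184: 12
The smallest is 3 mismatches, between TB290 and TB229; p = 3/21 = 0.143.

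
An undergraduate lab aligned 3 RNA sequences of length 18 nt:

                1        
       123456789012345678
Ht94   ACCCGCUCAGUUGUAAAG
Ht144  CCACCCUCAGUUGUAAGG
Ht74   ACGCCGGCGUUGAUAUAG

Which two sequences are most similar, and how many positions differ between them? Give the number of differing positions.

Pairwise Hamming distances:
  Ht94 vs Ht144: 4
  Ht94 vs Ht74: 9
  Ht144 vs Ht74: 10
The smallest is 4, between Ht94 and Ht144.

4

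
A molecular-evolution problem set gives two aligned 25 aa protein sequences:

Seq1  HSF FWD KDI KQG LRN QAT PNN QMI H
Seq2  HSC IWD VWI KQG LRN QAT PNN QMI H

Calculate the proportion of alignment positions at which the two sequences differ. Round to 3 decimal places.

Differing sites — 3:F/C; 4:F/I; 7:K/V; 8:D/W.
There are 4 differences over 25 sites, so p = 4/25 = 0.160.

0.160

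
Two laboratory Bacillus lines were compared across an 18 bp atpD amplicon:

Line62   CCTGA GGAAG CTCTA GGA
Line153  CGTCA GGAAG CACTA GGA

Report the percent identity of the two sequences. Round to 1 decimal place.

Mismatches occur at site 2 (C→G), site 4 (G→C), site 12 (T→A).
15 of the 18 sites match, so the percent identity is 15/18 × 100 = 83.3%.

83.3%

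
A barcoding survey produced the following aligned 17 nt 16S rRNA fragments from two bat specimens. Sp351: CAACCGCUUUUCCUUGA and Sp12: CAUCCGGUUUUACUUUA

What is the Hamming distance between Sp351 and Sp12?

4

Mismatches occur at site 3 (A↔U), site 7 (C↔G), site 12 (C↔A), site 16 (G↔U).
That gives 4 mismatches out of 17 aligned sites, so the Hamming distance is 4.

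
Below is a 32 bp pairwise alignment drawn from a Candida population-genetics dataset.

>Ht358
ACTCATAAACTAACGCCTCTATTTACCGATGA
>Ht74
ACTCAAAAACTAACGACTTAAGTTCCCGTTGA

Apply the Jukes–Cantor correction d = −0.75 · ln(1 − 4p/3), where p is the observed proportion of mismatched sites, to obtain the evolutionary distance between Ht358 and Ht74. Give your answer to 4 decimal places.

0.2586

Differing sites — 6:T/A; 16:C/A; 19:C/T; 20:T/A; 22:T/G; 25:A/C; 29:A/T.
p = 7/32 = 0.218750.
d = −0.75 · ln(1 − (4/3)·0.218750) = −0.75 · ln(0.708333) = −0.75 · (-0.344841) = 0.2586.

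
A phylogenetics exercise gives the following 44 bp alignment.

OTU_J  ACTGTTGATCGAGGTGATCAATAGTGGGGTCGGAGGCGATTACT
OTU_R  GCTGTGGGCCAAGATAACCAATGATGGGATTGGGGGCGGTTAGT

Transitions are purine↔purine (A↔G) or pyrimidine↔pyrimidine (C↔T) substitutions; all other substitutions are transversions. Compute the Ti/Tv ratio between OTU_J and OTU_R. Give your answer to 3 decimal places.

6.500

The sequences differ at positions 1 (A/G, transition), 6 (T/G, transversion), 8 (A/G, transition), 9 (T/C, transition), 11 (G/A, transition), 14 (G/A, transition), 16 (G/A, transition), 18 (T/C, transition), 23 (A/G, transition), 24 (G/A, transition), 29 (G/A, transition), 31 (C/T, transition), 34 (A/G, transition), 39 (A/G, transition), 43 (C/G, transversion).
Of the 15 differences, 13 transitions and 2 transversions, so Ti/Tv = 13/2 = 6.500.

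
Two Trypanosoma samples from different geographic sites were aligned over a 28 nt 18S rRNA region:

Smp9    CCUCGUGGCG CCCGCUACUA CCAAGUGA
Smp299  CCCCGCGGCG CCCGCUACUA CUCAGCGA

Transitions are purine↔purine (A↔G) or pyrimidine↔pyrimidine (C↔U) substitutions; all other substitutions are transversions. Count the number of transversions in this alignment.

1

Mismatches occur at site 3 (U↔C, transition), site 6 (U↔C, transition), site 22 (C↔U, transition), site 23 (A↔C, transversion), site 26 (U↔C, transition).
Of the 5 differences, 4 transitions and 1 transversion, so the answer is 1.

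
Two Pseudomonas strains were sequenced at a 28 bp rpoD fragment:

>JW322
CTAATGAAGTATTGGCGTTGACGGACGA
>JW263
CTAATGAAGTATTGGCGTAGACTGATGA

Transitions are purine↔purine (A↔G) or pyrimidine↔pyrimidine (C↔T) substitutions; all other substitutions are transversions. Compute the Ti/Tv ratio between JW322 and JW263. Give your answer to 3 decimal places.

The sequences differ at positions 19 (T/A, transversion), 23 (G/T, transversion), 26 (C/T, transition).
Of the 3 differences, 1 transition and 2 transversions, so Ti/Tv = 1/2 = 0.500.

0.500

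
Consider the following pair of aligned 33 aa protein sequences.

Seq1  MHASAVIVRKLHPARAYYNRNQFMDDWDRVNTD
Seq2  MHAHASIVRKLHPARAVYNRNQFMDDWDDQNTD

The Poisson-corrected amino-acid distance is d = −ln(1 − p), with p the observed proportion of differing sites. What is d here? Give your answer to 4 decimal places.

0.1643

The sequences differ at positions 4 (S/H), 6 (V/S), 17 (Y/V), 29 (R/D), 30 (V/Q).
p = 5/33 = 0.151515.
d = −ln(1 − 0.151515) = −ln(0.848485) = 0.1643.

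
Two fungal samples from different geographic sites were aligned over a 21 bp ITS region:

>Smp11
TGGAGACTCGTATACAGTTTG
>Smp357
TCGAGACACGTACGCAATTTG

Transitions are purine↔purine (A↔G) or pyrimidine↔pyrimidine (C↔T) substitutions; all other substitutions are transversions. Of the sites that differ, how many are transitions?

Mismatches occur at site 2 (G/C, transversion), site 8 (T/A, transversion), site 13 (T/C, transition), site 14 (A/G, transition), site 17 (G/A, transition).
Of the 5 differences, 3 transitions and 2 transversions, so the answer is 3.

3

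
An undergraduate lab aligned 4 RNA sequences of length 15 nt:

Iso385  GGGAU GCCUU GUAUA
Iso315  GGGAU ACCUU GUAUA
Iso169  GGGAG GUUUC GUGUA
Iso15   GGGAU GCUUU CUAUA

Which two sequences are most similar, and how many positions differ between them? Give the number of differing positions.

1

Pairwise Hamming distances:
  Iso385 vs Iso315: 1
  Iso385 vs Iso169: 5
  Iso385 vs Iso15: 2
  Iso315 vs Iso169: 6
  Iso315 vs Iso15: 3
  Iso169 vs Iso15: 5
The smallest is 1, between Iso385 and Iso315.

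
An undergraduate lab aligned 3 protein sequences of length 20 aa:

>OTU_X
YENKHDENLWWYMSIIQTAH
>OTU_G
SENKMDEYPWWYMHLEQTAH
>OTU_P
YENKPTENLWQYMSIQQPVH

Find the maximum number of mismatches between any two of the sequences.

11

Pairwise Hamming distances:
  OTU_X vs OTU_G: 7
  OTU_X vs OTU_P: 6
  OTU_G vs OTU_P: 11
The largest is 11, between OTU_G and OTU_P.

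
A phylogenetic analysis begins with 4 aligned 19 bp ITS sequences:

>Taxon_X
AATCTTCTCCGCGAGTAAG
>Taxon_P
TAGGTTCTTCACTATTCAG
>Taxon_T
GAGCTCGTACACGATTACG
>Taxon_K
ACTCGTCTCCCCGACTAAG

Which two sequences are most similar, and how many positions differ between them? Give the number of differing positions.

Pairwise Hamming distances:
  Taxon_X vs Taxon_P: 8
  Taxon_X vs Taxon_T: 8
  Taxon_X vs Taxon_K: 4
  Taxon_P vs Taxon_T: 8
  Taxon_P vs Taxon_K: 10
  Taxon_T vs Taxon_K: 10
The smallest is 4, between Taxon_X and Taxon_K.

4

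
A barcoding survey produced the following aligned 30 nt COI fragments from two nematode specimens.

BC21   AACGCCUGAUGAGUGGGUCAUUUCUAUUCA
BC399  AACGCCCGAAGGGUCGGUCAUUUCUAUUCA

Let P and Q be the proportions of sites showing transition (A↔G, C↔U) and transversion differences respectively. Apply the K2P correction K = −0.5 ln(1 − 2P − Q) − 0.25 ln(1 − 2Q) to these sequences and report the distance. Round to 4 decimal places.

0.1473

Differing sites — 7:U/C (Ti); 10:U/A (Tv); 12:A/G (Ti); 15:G/C (Tv).
Of the 4 differences, 2 transitions and 2 transversions over 30 sites: P = 2/30 = 0.066667, Q = 2/30 = 0.066667.
d = −0.5·ln(0.799999) − 0.25·ln(0.866666) = −0.5·(-0.223145) − 0.25·(-0.143102) = 0.1473.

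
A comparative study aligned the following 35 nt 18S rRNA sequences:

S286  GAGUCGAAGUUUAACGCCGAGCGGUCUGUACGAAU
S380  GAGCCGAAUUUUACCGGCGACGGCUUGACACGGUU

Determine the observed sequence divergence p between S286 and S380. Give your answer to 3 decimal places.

The sequences differ at positions 4 (U/C), 9 (G/U), 14 (A/C), 17 (C/G), 21 (G/C), 22 (C/G), 24 (G/C), 26 (C/U), 27 (U/G), 28 (G/A), 29 (U/C), 33 (A/G), 34 (A/U).
There are 13 differences over 35 sites, so p = 13/35 = 0.371.

0.371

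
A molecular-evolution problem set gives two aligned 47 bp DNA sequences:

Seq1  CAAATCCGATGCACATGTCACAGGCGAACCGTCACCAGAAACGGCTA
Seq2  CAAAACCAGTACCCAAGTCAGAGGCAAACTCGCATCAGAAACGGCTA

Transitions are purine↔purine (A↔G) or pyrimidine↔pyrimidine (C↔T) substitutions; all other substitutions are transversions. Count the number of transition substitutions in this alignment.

6

Mismatches occur at site 5 (T→A, transversion), site 8 (G→A, transition), site 9 (A→G, transition), site 11 (G→A, transition), site 13 (A→C, transversion), site 16 (T→A, transversion), site 21 (C→G, transversion), site 26 (G→A, transition), site 30 (C→T, transition), site 31 (G→C, transversion), site 32 (T→G, transversion), site 35 (C→T, transition).
Of the 12 differences, 6 transitions and 6 transversions, so the answer is 6.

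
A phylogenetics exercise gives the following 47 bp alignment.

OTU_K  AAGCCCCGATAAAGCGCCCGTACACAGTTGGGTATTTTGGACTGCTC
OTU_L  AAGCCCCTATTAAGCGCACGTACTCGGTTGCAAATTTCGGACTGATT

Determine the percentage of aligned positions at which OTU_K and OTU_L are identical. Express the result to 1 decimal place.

76.6%

Differing sites — 8:G/T; 11:A/T; 18:C/A; 24:A/T; 26:A/G; 31:G/C; 32:G/A; 33:T/A; 38:T/C; 45:C/A; 47:C/T.
36 of the 47 sites match, so the percent identity is 36/47 × 100 = 76.6%.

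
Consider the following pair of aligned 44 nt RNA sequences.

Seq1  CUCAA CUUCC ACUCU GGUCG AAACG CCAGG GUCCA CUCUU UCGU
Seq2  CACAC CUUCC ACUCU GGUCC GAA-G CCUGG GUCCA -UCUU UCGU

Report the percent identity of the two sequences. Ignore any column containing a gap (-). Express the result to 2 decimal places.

Excluding the 2 gap columns leaves 42 comparable sites.
Differing sites — 2:U/A; 5:A/C; 20:G/C; 21:A/G; 28:A/U.
37 of the 42 comparable sites match, so the percent identity is 37/42 × 100 = 88.10%.

88.10%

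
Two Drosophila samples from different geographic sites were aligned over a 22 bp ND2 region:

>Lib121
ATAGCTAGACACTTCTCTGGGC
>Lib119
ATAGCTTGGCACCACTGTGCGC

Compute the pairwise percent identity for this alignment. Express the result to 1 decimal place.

Differing sites — 7:A/T; 9:A/G; 13:T/C; 14:T/A; 17:C/G; 20:G/C.
16 of the 22 sites match, so the percent identity is 16/22 × 100 = 72.7%.

72.7%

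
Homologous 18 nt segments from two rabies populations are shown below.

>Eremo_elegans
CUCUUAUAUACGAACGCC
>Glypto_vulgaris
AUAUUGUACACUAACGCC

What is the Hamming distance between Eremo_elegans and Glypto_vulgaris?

5

Mismatches occur at site 1 (C/A), site 3 (C/A), site 6 (A/G), site 9 (U/C), site 12 (G/U).
That gives 5 mismatches out of 18 aligned sites, so the Hamming distance is 5.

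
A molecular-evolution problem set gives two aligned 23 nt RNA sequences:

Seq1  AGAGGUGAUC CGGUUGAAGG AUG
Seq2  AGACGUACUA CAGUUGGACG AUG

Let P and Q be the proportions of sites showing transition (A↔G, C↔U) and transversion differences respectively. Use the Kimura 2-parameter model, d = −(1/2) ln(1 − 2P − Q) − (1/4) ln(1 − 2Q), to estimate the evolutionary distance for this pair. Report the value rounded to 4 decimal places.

Mismatches occur at site 4 (G→C, transversion), site 7 (G→A, transition), site 8 (A→C, transversion), site 10 (C→A, transversion), site 12 (G→A, transition), site 17 (A→G, transition), site 19 (G→C, transversion).
Of the 7 differences, 3 transitions and 4 transversions over 23 sites: P = 3/23 = 0.130435, Q = 4/23 = 0.173913.
d = −0.5·ln(0.565217) − 0.25·ln(0.652174) = −0.5·(-0.570546) − 0.25·(-0.427444) = 0.3921.

0.3921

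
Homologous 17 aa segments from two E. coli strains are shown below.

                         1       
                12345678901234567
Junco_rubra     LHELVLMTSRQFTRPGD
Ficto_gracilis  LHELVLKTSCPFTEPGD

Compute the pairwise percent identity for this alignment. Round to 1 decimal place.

76.5%

The sequences differ at positions 7 (M/K), 10 (R/C), 11 (Q/P), 14 (R/E).
13 of the 17 sites match, so the percent identity is 13/17 × 100 = 76.5%.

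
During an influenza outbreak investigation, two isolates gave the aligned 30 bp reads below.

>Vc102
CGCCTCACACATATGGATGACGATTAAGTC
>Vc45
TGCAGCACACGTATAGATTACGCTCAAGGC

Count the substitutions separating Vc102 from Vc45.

9

Mismatches occur at site 1 (C/T), site 4 (C/A), site 5 (T/G), site 11 (A/G), site 15 (G/A), site 19 (G/T), site 23 (A/C), site 25 (T/C), site 29 (T/G).
That gives 9 mismatches out of 30 aligned sites, so the Hamming distance is 9.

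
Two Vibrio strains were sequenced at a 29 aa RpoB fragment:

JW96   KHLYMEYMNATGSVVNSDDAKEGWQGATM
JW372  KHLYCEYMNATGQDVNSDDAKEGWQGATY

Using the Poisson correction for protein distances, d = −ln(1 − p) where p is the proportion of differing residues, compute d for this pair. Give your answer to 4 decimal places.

Differing sites — 5:M/C; 13:S/Q; 14:V/D; 29:M/Y.
p = 4/29 = 0.137931.
d = −ln(1 − 0.137931) = −ln(0.862069) = 0.1484.

0.1484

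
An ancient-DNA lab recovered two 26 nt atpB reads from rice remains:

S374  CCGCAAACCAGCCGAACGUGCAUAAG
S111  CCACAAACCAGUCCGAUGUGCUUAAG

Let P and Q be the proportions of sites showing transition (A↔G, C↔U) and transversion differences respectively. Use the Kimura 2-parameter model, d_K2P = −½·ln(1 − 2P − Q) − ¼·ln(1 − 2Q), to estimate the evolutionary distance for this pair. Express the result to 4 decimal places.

0.2845

Mismatches occur at site 3 (G→A, transition), site 12 (C→U, transition), site 14 (G→C, transversion), site 15 (A→G, transition), site 17 (C→U, transition), site 22 (A→U, transversion).
Of the 6 differences, 4 transitions and 2 transversions over 26 sites: P = 4/26 = 0.153846, Q = 2/26 = 0.076923.
d = −0.5·ln(0.615385) − 0.25·ln(0.846154) = −0.5·(-0.485507) − 0.25·(-0.167054) = 0.2845.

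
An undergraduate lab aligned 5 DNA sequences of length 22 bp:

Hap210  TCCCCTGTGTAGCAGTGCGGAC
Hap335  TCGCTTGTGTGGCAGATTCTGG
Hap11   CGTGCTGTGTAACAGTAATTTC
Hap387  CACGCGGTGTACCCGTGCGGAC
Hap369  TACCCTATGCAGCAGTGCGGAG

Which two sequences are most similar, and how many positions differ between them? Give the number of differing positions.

Pairwise Hamming distances:
  Hap210 vs Hap335: 10
  Hap210 vs Hap11: 10
  Hap210 vs Hap387: 6
  Hap210 vs Hap369: 4
  Hap335 vs Hap11: 13
  Hap335 vs Hap387: 16
  Hap335 vs Hap369: 12
  Hap11 vs Hap387: 10
  Hap11 vs Hap369: 13
  Hap387 vs Hap369: 8
The smallest is 4, between Hap210 and Hap369.

4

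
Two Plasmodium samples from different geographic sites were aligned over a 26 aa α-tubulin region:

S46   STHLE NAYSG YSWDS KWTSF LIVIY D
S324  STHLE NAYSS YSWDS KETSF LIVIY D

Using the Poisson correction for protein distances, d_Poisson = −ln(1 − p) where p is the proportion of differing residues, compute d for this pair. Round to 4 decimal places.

The sequences differ at positions 10 (G/S), 17 (W/E).
p = 2/26 = 0.076923.
d = −ln(1 − 0.076923) = −ln(0.923077) = 0.0800.

0.0800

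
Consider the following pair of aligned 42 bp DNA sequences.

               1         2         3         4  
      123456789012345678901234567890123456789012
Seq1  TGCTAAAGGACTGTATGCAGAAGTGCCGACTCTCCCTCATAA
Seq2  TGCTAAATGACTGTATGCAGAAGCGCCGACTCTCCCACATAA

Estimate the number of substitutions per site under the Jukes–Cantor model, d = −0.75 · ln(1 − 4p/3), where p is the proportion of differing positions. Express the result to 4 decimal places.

Mismatches occur at site 8 (G→T), site 24 (T→C), site 37 (T→A).
p = 3/42 = 0.071429.
d = −0.75 · ln(1 − (4/3)·0.071429) = −0.75 · ln(0.904761) = −0.75 · (-0.100084) = 0.0751.

0.0751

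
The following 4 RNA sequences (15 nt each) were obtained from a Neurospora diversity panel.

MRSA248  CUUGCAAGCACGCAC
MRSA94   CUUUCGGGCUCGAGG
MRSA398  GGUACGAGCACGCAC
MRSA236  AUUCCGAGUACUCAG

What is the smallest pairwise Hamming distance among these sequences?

Pairwise Hamming distances:
  MRSA248 vs MRSA94: 7
  MRSA248 vs MRSA398: 4
  MRSA248 vs MRSA236: 6
  MRSA94 vs MRSA398: 8
  MRSA94 vs MRSA236: 8
  MRSA398 vs MRSA236: 6
The smallest is 4, between MRSA248 and MRSA398.

4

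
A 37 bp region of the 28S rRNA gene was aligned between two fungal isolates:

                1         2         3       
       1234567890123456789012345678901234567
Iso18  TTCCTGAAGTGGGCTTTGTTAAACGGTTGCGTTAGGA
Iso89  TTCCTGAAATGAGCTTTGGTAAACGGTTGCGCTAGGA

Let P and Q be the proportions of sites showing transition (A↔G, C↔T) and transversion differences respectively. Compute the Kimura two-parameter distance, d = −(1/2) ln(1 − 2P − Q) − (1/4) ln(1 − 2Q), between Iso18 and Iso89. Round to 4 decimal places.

0.1188

Differing sites — 9:G/A (Ti); 12:G/A (Ti); 19:T/G (Tv); 32:T/C (Ti).
Of the 4 differences, 3 transitions and 1 transversion over 37 sites: P = 3/37 = 0.081081, Q = 1/37 = 0.027027.
d = −0.5·ln(0.810811) − 0.25·ln(0.945946) = −0.5·(-0.209720) − 0.25·(-0.055570) = 0.1188.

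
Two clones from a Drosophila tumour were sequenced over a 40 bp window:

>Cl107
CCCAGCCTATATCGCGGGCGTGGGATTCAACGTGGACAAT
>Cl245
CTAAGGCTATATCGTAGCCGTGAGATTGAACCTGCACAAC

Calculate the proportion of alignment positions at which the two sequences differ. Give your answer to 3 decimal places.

0.275

The sequences differ at positions 2 (C/T), 3 (C/A), 6 (C/G), 15 (C/T), 16 (G/A), 18 (G/C), 23 (G/A), 28 (C/G), 32 (G/C), 35 (G/C), 40 (T/C).
There are 11 differences over 40 sites, so p = 11/40 = 0.275.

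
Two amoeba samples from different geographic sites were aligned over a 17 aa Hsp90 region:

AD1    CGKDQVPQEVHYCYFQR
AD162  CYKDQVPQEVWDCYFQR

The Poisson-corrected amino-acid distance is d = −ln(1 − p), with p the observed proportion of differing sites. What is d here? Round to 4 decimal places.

Mismatches occur at site 2 (G/Y), site 11 (H/W), site 12 (Y/D).
p = 3/17 = 0.176471.
d = −ln(1 − 0.176471) = −ln(0.823529) = 0.1942.

0.1942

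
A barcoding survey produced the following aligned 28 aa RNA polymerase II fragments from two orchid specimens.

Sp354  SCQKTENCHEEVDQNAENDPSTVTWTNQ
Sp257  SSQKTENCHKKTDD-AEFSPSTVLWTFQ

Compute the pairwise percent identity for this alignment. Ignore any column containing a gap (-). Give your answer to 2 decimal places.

66.67%

Excluding the 1 gap column leaves 27 comparable sites.
Differing sites — 2:C/S; 10:E/K; 11:E/K; 12:V/T; 14:Q/D; 18:N/F; 19:D/S; 24:T/L; 27:N/F.
18 of the 27 comparable sites match, so the percent identity is 18/27 × 100 = 66.67%.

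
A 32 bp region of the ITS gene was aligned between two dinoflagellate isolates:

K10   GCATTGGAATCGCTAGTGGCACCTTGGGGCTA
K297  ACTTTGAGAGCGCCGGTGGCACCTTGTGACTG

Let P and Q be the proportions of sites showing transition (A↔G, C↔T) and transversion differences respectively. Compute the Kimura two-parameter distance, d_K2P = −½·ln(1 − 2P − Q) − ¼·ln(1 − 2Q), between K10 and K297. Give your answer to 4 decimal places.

Mismatches occur at site 1 (G↔A, transition), site 3 (A↔T, transversion), site 7 (G↔A, transition), site 8 (A↔G, transition), site 10 (T↔G, transversion), site 14 (T↔C, transition), site 15 (A↔G, transition), site 27 (G↔T, transversion), site 29 (G↔A, transition), site 32 (A↔G, transition).
Of the 10 differences, 7 transitions and 3 transversions over 32 sites: P = 7/32 = 0.218750, Q = 3/32 = 0.093750.
d = −0.5·ln(0.468750) − 0.25·ln(0.812500) = −0.5·(-0.757686) − 0.25·(-0.207639) = 0.4308.

0.4308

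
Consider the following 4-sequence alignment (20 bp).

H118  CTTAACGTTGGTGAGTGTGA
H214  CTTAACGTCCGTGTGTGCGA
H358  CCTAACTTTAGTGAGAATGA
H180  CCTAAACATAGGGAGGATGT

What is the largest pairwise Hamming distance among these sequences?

Pairwise Hamming distances:
  H118 vs H214: 4
  H118 vs H358: 5
  H118 vs H180: 9
  H214 vs H358: 8
  H214 vs H180: 12
  H358 vs H180: 6
The largest is 12, between H214 and H180.

12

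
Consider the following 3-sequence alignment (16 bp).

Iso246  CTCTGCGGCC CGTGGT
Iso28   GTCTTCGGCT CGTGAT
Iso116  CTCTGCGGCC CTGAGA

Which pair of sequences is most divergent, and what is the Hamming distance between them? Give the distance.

8

Pairwise Hamming distances:
  Iso246 vs Iso28: 4
  Iso246 vs Iso116: 4
  Iso28 vs Iso116: 8
The largest is 8, between Iso28 and Iso116.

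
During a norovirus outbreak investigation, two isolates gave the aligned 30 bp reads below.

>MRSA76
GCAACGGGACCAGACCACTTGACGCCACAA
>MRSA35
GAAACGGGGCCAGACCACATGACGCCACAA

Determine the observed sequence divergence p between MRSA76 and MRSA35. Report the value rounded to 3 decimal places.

0.100

Differing sites — 2:C/A; 9:A/G; 19:T/A.
There are 3 differences over 30 sites, so p = 3/30 = 0.100.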